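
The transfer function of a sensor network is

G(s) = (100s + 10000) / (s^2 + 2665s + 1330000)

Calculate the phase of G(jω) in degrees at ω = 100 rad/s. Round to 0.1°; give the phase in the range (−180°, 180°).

33.6°

Substitute s = j100:
Numerator: 100(j100) + 10000 = 10000 + j10000
Denominator: (j100)^2 + 2665(j100) + 1330000 = 1320000 + j266500
|N| = √(10000² + 10000²) ≈ 14142, ∠N ≈ 45.00°
|D| = √(1320000² + 266500²) ≈ 1.3466e+06, ∠D ≈ 11.41°
∠G = 45.00° − 11.41° = 33.59°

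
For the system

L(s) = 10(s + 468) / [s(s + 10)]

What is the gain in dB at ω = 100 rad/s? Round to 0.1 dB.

-6.4 dB

At s = jω = j100:
zero (s+468): 468 + j100 → |·| = √(468²+100²) = √229024 ≈ 478.56, ∠ = arctan(100/468) ≈ 12.06°
pole (s+10): 10 + j100 → |·| = √(10²+100²) = √10100 ≈ 100.5, ∠ = arctan(100/10) ≈ 84.29°
pole at origin: |s| = 100, ∠ = 90.00° (in denominator)
|L| = 10 · 478.56 / 10050 ≈ 0.47618
Gain = 20 log₁₀(0.47618) ≈ -6.44 dB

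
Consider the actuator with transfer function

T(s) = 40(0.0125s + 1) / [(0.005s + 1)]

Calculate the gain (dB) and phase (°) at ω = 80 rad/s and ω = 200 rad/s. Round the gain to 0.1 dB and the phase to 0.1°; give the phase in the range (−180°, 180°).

At ω = 80 rad/s:
zero (1 + j80·0.0125) = 1 + j1 → |·| ≈ 1.4142, ∠ ≈ 45.00°
pole (1 + j80·0.005) = 1 + j0.4 → |·| ≈ 1.077, ∠ ≈ 21.80°
|T| = 40 · 1.4142 / (1.077) ≈ 52.524
Gain = 20 log₁₀(52.524) ≈ 34.41 dB
∠T = (45.00°) − (21.80°) = 23.20°

At ω = 200 rad/s:
zero (1 + j200·0.0125) = 1 + j2.5 → |·| ≈ 2.6926, ∠ ≈ 68.20°
pole (1 + j200·0.005) = 1 + j1 → |·| ≈ 1.4142, ∠ ≈ 45.00°
|T| = 40 · 2.6926 / (1.4142) ≈ 76.159
Gain = 20 log₁₀(76.159) ≈ 37.63 dB
∠T = (68.20°) − (45.00°) = 23.20°

ω = 80: 34.4 dB, 23.2°; ω = 200: 37.6 dB, 23.2°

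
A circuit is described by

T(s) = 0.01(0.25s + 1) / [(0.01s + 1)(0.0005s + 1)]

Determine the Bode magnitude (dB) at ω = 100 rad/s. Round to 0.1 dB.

At ω = 100 rad/s:
zero (1 + j100·0.25) = 1 + j25 → |·| ≈ 25.02, ∠ ≈ 87.71°
pole (1 + j100·0.01) = 1 + j1 → |·| ≈ 1.4142, ∠ ≈ 45.00°
pole (1 + j100·0.0005) = 1 + j0.05 → |·| ≈ 1.0012, ∠ ≈ 2.86°
|T| = 0.01 · 25.02 / (1.4142 · 1.0012) ≈ 0.17671
Gain = 20 log₁₀(0.17671) ≈ -15.05 dB

-15.1 dB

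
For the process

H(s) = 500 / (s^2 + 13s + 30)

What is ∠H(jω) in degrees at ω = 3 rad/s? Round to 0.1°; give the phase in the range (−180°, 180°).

Substitute s = j3:
Numerator: 500 = 500 + j0
Denominator: (j3)^2 + 13(j3) + 30 = 21 + j39
|N| = √(500² + 0²) ≈ 500, ∠N ≈ 0.00°
|D| = √(21² + 39²) ≈ 44.294, ∠D ≈ 61.70°
∠H = 0.00° − 61.70° = -61.70°

-61.7°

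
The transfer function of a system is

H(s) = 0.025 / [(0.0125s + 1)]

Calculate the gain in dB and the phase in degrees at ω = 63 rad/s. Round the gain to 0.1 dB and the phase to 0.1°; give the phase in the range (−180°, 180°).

-34.1 dB, -38.2°

At ω = 63 rad/s:
pole (1 + j63·0.0125) = 1 + j0.7875 → |·| ≈ 1.2729, ∠ ≈ 38.22°
|H| = 0.025 · 1 / (1.2729) ≈ 0.01964
Gain = 20 log₁₀(0.01964) ≈ -34.14 dB
∠H = (0°) − (38.22°) = -38.22°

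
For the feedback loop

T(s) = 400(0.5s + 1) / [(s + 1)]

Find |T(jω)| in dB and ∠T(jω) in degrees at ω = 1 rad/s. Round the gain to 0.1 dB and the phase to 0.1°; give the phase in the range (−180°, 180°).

50.0 dB, -18.4°

At ω = 1 rad/s:
zero (1 + j1·0.5) = 1 + j0.5 → |·| ≈ 1.118, ∠ ≈ 26.57°
pole (1 + j1·1) = 1 + j1 → |·| ≈ 1.4142, ∠ ≈ 45.00°
|T| = 400 · 1.118 / (1.4142) ≈ 316.22
Gain = 20 log₁₀(316.22) ≈ 50.00 dB
∠T = (26.57°) − (45.00°) = -18.43°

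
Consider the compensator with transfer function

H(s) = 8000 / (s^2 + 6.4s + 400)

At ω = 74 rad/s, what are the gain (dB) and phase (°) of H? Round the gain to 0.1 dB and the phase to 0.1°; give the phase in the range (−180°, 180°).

At s = jω = j74:
quadratic: (j74)² + 6.4·j74 + 400 = -5076 + j473.6 → |·| ≈ 5098, ∠ ≈ 174.67°
|H| = 8000 / 5098 ≈ 1.5692
Gain = 20 log₁₀(1.5692) ≈ 3.91 dB
∠H = 0.00° − 174.67° = -174.67°

3.9 dB, -174.7°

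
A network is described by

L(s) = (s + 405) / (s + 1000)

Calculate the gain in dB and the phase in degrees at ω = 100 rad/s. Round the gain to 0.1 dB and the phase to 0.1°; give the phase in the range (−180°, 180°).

-7.6 dB, 8.2°

Substitute s = j100:
Numerator: (j100) + 405 = 405 + j100
Denominator: (j100) + 1000 = 1000 + j100
|N| = √(405² + 100²) ≈ 417.16, ∠N ≈ 13.87°
|D| = √(1000² + 100²) ≈ 1005, ∠D ≈ 5.71°
|L| = 417.16 / 1005 ≈ 0.41508
Gain = 20 log₁₀(0.41508) ≈ -7.64 dB
∠L = 13.87° − 5.71° = 8.16°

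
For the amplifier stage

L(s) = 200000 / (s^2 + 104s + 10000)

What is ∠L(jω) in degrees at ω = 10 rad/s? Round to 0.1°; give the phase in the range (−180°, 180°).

-6.0°

At s = jω = j10:
quadratic: (j10)² + 104·j10 + 10000 = 9900 + j1040 → |·| ≈ 9954.5, ∠ ≈ 6.00°
∠L = 0.00° − 6.00° = -6.00°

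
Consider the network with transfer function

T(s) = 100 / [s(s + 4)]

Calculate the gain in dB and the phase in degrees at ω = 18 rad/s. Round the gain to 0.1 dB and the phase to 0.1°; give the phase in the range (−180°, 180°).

At s = jω = j18:
pole (s+4): 4 + j18 → |·| = √(4²+18²) = √340 ≈ 18.439, ∠ = arctan(18/4) ≈ 77.47°
pole at origin: |s| = 18, ∠ = 90.00° (in denominator)
|T| = 100 / 331.9 ≈ 0.3013
Gain = 20 log₁₀(0.3013) ≈ -10.42 dB
∠T = 0.00° − 167.47° = -167.47°

-10.4 dB, -167.5°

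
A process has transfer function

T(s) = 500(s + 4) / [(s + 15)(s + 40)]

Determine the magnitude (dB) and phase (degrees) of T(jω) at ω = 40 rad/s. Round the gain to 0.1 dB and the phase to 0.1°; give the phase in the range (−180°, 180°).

At s = jω = j40:
zero (s+4): 4 + j40 → |·| = √(4²+40²) = √1616 ≈ 40.2, ∠ = arctan(40/4) ≈ 84.29°
pole (s+15): 15 + j40 → |·| = √(15²+40²) = √1825 ≈ 42.72, ∠ = arctan(40/15) ≈ 69.44°
pole (s+40): 40 + j40 → |·| = √(40²+40²) = √3200 ≈ 56.569, ∠ = arctan(40/40) ≈ 45.00°
|T| = 500 · 40.2 / 2416.6 ≈ 8.3175
Gain = 20 log₁₀(8.3175) ≈ 18.40 dB
∠T = 84.29° − 114.44° = -30.15°

18.4 dB, -30.2°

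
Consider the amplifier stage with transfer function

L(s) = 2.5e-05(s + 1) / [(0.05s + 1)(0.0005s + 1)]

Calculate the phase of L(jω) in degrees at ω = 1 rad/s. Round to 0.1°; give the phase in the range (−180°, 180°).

At ω = 1 rad/s:
zero (1 + j1·1) = 1 + j1 → |·| ≈ 1.4142, ∠ ≈ 45.00°
pole (1 + j1·0.05) = 1 + j0.05 → |·| ≈ 1.0012, ∠ ≈ 2.86°
pole (1 + j1·0.0005) = 1 + j0.0005 → |·| ≈ 1, ∠ ≈ 0.03°
∠L = (45.00°) − (2.86° + 0.03°) = 42.11°

42.1°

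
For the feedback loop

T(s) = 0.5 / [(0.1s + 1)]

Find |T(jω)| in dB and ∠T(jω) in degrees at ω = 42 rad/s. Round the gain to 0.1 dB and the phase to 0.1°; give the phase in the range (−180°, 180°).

At ω = 42 rad/s:
pole (1 + j42·0.1) = 1 + j4.2 → |·| ≈ 4.3174, ∠ ≈ 76.61°
|T| = 0.5 · 1 / (4.3174) ≈ 0.11581
Gain = 20 log₁₀(0.11581) ≈ -18.73 dB
∠T = (0°) − (76.61°) = -76.61°

-18.7 dB, -76.6°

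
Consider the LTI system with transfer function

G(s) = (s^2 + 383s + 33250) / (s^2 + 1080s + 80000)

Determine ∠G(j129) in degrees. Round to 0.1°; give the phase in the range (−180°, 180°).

5.9°

Substitute s = j129:
Numerator: (j129)^2 + 383(j129) + 33250 = 16609 + j49407
Denominator: (j129)^2 + 1080(j129) + 80000 = 63359 + j139320
|N| = √(16609² + 49407²) ≈ 52124, ∠N ≈ 71.42°
|D| = √(63359² + 139320²) ≈ 1.5305e+05, ∠D ≈ 65.55°
∠G = 71.42° − 65.55° = 5.87°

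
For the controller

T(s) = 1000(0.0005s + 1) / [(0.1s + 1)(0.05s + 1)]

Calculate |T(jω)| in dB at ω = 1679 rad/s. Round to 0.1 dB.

-20.7 dB

At ω = 1679 rad/s:
zero (1 + j1679·0.0005) = 1 + j0.8395 → |·| ≈ 1.3057, ∠ ≈ 40.01°
pole (1 + j1679·0.1) = 1 + j167.9 → |·| ≈ 167.9, ∠ ≈ 89.66°
pole (1 + j1679·0.05) = 1 + j83.95 → |·| ≈ 83.956, ∠ ≈ 89.32°
|T| = 1000 · 1.3057 / (167.9 · 83.956) ≈ 0.092628
Gain = 20 log₁₀(0.092628) ≈ -20.67 dB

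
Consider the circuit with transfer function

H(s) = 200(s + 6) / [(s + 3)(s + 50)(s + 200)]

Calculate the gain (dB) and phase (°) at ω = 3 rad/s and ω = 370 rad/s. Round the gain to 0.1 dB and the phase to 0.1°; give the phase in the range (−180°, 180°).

ω = 3: -30.0 dB, -22.7°; ω = 370: -57.9 dB, -144.4°

At s = jω = j3:
zero (s+6): 6 + j3 → |·| = √(6²+3²) = √45 ≈ 6.7082, ∠ = arctan(3/6) ≈ 26.57°
pole (s+3): 3 + j3 → |·| = √(3²+3²) = √18 ≈ 4.2426, ∠ = arctan(3/3) ≈ 45.00°
pole (s+50): 50 + j3 → |·| = √(50²+3²) = √2509 ≈ 50.09, ∠ = arctan(3/50) ≈ 3.43°
pole (s+200): 200 + j3 → |·| = √(200²+3²) = √40009 ≈ 200.02, ∠ = arctan(3/200) ≈ 0.86°
|H| = 200 · 6.7082 / 42507 ≈ 0.031563
Gain = 20 log₁₀(0.031563) ≈ -30.02 dB
∠H = 26.57° − 49.29° = -22.72°

At s = jω = j370:
zero (s+6): 6 + j370 → |·| = √(6²+370²) = √136936 ≈ 370.05, ∠ = arctan(370/6) ≈ 89.07°
pole (s+3): 3 + j370 → |·| = √(3²+370²) = √136909 ≈ 370.01, ∠ = arctan(370/3) ≈ 89.54°
pole (s+50): 50 + j370 → |·| = √(50²+370²) = √139400 ≈ 373.36, ∠ = arctan(370/50) ≈ 82.30°
pole (s+200): 200 + j370 → |·| = √(200²+370²) = √176900 ≈ 420.59, ∠ = arctan(370/200) ≈ 61.61°
|H| = 200 · 370.05 / 5.8103e+07 ≈ 0.0012738
Gain = 20 log₁₀(0.0012738) ≈ -57.90 dB
∠H = 89.07° − 233.45° = -144.38°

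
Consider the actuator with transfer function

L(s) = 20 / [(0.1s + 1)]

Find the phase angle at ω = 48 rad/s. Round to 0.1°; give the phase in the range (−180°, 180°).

-78.2°

At ω = 48 rad/s:
pole (1 + j48·0.1) = 1 + j4.8 → |·| ≈ 4.9031, ∠ ≈ 78.23°
∠L = (0°) − (78.23°) = -78.23°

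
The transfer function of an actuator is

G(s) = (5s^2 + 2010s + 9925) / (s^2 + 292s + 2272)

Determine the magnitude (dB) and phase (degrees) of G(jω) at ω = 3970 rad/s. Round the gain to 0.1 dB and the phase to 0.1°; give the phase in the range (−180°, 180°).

Substitute s = j3970:
Numerator: 5(j3970)^2 + 2010(j3970) + 9925 = -78794575 + j7979700
Denominator: (j3970)^2 + 292(j3970) + 2272 = -15758628 + j1159240
|N| = √(78794575² + 7979700²) ≈ 7.9198e+07, ∠N ≈ 174.22°
|D| = √(15758628² + 1159240²) ≈ 1.5801e+07, ∠D ≈ 175.79°
|G| = 7.9198e+07 / 1.5801e+07 ≈ 5.0122
Gain = 20 log₁₀(5.0122) ≈ 14.00 dB
∠G = 174.22° − 175.79° = -1.57°

14.0 dB, -1.6°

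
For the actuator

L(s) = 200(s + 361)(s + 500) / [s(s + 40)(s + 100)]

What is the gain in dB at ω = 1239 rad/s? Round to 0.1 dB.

At s = jω = j1239:
zero (s+361): 361 + j1239 → |·| = √(361²+1239²) = √1665442 ≈ 1290.5, ∠ = arctan(1239/361) ≈ 73.76°
zero (s+500): 500 + j1239 → |·| = √(500²+1239²) = √1785121 ≈ 1336.1, ∠ = arctan(1239/500) ≈ 68.02°
pole (s+40): 40 + j1239 → |·| = √(40²+1239²) = √1536721 ≈ 1239.6, ∠ = arctan(1239/40) ≈ 88.15°
pole (s+100): 100 + j1239 → |·| = √(100²+1239²) = √1545121 ≈ 1243, ∠ = arctan(1239/100) ≈ 85.39°
pole at origin: |s| = 1239, ∠ = 90.00° (in denominator)
|L| = 200 · 1.7242e+06 / 1.9091e+09 ≈ 0.18063
Gain = 20 log₁₀(0.18063) ≈ -14.86 dB

-14.9 dB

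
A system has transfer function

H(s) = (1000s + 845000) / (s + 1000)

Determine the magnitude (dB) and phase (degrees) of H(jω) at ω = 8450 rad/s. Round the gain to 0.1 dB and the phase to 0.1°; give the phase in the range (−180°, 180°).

60.0 dB, 1.0°

Substitute s = j8450:
Numerator: 1000(j8450) + 845000 = 845000 + j8450000
Denominator: (j8450) + 1000 = 1000 + j8450
|N| = √(845000² + 8450000²) ≈ 8.4921e+06, ∠N ≈ 84.29°
|D| = √(1000² + 8450²) ≈ 8509, ∠D ≈ 83.25°
|H| = 8.4921e+06 / 8509 ≈ 998.01
Gain = 20 log₁₀(998.01) ≈ 59.98 dB
∠H = 84.29° − 83.25° = 1.04°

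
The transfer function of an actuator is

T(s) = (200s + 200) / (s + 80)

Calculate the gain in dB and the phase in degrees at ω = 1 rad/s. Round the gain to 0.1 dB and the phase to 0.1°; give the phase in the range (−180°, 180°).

11.0 dB, 44.3°

Substitute s = j1:
Numerator: 200(j1) + 200 = 200 + j200
Denominator: (j1) + 80 = 80 + j1
|N| = √(200² + 200²) ≈ 282.84, ∠N ≈ 45.00°
|D| = √(80² + 1²) ≈ 80.006, ∠D ≈ 0.72°
|T| = 282.84 / 80.006 ≈ 3.5352
Gain = 20 log₁₀(3.5352) ≈ 10.97 dB
∠T = 45.00° − 0.72° = 44.28°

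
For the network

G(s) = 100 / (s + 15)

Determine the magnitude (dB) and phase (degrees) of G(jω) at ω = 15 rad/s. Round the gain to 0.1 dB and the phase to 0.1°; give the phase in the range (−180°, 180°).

At s = jω = j15:
pole (s+15): 15 + j15 → |·| = √(15²+15²) = √450 ≈ 21.213, ∠ = arctan(15/15) ≈ 45.00°
|G| = 100 / 21.213 ≈ 4.7141
Gain = 20 log₁₀(4.7141) ≈ 13.47 dB
∠G = 0.00° − 45.00° = -45.00°

13.5 dB, -45.0°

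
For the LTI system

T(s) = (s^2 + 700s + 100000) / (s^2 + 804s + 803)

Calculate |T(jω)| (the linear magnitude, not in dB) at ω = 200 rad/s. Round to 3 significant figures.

0.920

Substitute s = j200:
Numerator: (j200)^2 + 700(j200) + 100000 = 60000 + j140000
Denominator: (j200)^2 + 804(j200) + 803 = -39197 + j160800
|N| = √(60000² + 140000²) ≈ 1.5232e+05, ∠N ≈ 66.80°
|D| = √(39197² + 160800²) ≈ 1.6551e+05, ∠D ≈ 103.70°
|T| = 1.5232e+05 / 1.6551e+05 ≈ 0.92031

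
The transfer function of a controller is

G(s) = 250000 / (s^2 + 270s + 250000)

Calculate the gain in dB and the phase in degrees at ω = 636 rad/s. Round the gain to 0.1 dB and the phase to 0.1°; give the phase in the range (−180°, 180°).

0.7 dB, -132.0°

At s = jω = j636:
quadratic: (j636)² + 270·j636 + 250000 = -154496 + j171720 → |·| ≈ 2.3099e+05, ∠ ≈ 131.98°
|G| = 250000 / 2.3099e+05 ≈ 1.0823
Gain = 20 log₁₀(1.0823) ≈ 0.69 dB
∠G = 0.00° − 131.98° = -131.98°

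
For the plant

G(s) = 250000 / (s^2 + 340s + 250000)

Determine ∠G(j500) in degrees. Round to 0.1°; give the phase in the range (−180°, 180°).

At s = jω = j500:
quadratic: (j500)² + 340·j500 + 250000 = 0 + j170000 → |·| ≈ 1.7e+05, ∠ ≈ 90.00°
∠G = 0.00° − 90.00° = -90.00°

-90.0°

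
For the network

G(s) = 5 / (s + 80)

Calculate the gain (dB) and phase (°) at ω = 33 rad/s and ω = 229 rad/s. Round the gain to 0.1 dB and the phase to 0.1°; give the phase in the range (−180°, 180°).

ω = 33: -24.8 dB, -22.4°; ω = 229: -33.7 dB, -70.7°

At s = jω = j33:
pole (s+80): 80 + j33 → |·| = √(80²+33²) = √7489 ≈ 86.539, ∠ = arctan(33/80) ≈ 22.42°
|G| = 5 / 86.539 ≈ 0.057777
Gain = 20 log₁₀(0.057777) ≈ -24.76 dB
∠G = 0.00° − 22.42° = -22.42°

At s = jω = j229:
pole (s+80): 80 + j229 → |·| = √(80²+229²) = √58841 ≈ 242.57, ∠ = arctan(229/80) ≈ 70.74°
|G| = 5 / 242.57 ≈ 0.020613
Gain = 20 log₁₀(0.020613) ≈ -33.72 dB
∠G = 0.00° − 70.74° = -70.74°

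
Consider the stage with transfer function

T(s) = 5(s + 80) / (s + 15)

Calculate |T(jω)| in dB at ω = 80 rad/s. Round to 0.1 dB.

16.8 dB

At s = jω = j80:
zero (s+80): 80 + j80 → |·| = √(80²+80²) = √12800 ≈ 113.14, ∠ = arctan(80/80) ≈ 45.00°
pole (s+15): 15 + j80 → |·| = √(15²+80²) = √6625 ≈ 81.394, ∠ = arctan(80/15) ≈ 79.38°
|T| = 5 · 113.14 / 81.394 ≈ 6.9501
Gain = 20 log₁₀(6.9501) ≈ 16.84 dB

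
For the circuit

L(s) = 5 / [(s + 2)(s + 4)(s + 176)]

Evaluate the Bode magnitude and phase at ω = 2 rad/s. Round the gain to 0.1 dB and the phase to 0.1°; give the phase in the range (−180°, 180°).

-53.0 dB, -72.2°

At s = jω = j2:
pole (s+2): 2 + j2 → |·| = √(2²+2²) = √8 ≈ 2.8284, ∠ = arctan(2/2) ≈ 45.00°
pole (s+4): 4 + j2 → |·| = √(4²+2²) = √20 ≈ 4.4721, ∠ = arctan(2/4) ≈ 26.57°
pole (s+176): 176 + j2 → |·| = √(176²+2²) = √30980 ≈ 176.01, ∠ = arctan(2/176) ≈ 0.65°
|L| = 5 / 2226.3 ≈ 0.0022459
Gain = 20 log₁₀(0.0022459) ≈ -52.97 dB
∠L = 0.00° − 72.22° = -72.22°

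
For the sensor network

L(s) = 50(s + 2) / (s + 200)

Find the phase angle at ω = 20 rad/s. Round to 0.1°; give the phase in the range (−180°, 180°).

At s = jω = j20:
zero (s+2): 2 + j20 → |·| = √(2²+20²) = √404 ≈ 20.1, ∠ = arctan(20/2) ≈ 84.29°
pole (s+200): 200 + j20 → |·| = √(200²+20²) = √40400 ≈ 201, ∠ = arctan(20/200) ≈ 5.71°
∠L = 84.29° − 5.71° = 78.58°

78.6°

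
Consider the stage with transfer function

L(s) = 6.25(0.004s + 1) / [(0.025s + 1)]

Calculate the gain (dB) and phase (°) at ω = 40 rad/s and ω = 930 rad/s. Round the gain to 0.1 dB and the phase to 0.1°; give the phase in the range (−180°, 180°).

At ω = 40 rad/s:
zero (1 + j40·0.004) = 1 + j0.16 → |·| ≈ 1.0127, ∠ ≈ 9.09°
pole (1 + j40·0.025) = 1 + j1 → |·| ≈ 1.4142, ∠ ≈ 45.00°
|L| = 6.25 · 1.0127 / (1.4142) ≈ 4.4756
Gain = 20 log₁₀(4.4756) ≈ 13.02 dB
∠L = (9.09°) − (45.00°) = -35.91°

At ω = 930 rad/s:
zero (1 + j930·0.004) = 1 + j3.72 → |·| ≈ 3.8521, ∠ ≈ 74.95°
pole (1 + j930·0.025) = 1 + j23.25 → |·| ≈ 23.271, ∠ ≈ 87.54°
|L| = 6.25 · 3.8521 / (23.271) ≈ 1.0346
Gain = 20 log₁₀(1.0346) ≈ 0.30 dB
∠L = (74.95°) − (87.54°) = -12.59°

ω = 40: 13.0 dB, -35.9°; ω = 930: 0.3 dB, -12.6°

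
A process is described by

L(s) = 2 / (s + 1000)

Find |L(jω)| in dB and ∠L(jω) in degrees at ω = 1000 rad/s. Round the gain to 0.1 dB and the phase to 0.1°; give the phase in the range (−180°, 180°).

-57.0 dB, -45.0°

At s = jω = j1000:
pole (s+1000): 1000 + j1000 → |·| = √(1000²+1000²) = √2000000 ≈ 1414.2, ∠ = arctan(1000/1000) ≈ 45.00°
|L| = 2 / 1414.2 ≈ 0.0014142
Gain = 20 log₁₀(0.0014142) ≈ -56.99 dB
∠L = 0.00° − 45.00° = -45.00°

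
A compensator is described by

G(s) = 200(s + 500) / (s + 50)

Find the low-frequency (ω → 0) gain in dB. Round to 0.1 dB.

66.0 dB

G(0) = 200·500 / (50) = 2000
20 log₁₀(2000) ≈ 66.02 dB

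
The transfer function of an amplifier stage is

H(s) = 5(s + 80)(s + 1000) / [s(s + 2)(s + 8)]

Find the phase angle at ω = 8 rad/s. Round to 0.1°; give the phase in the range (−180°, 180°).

155.2°

At s = jω = j8:
zero (s+80): 80 + j8 → |·| = √(80²+8²) = √6464 ≈ 80.399, ∠ = arctan(8/80) ≈ 5.71°
zero (s+1000): 1000 + j8 → |·| = √(1000²+8²) = √1000064 ≈ 1000, ∠ = arctan(8/1000) ≈ 0.46°
pole (s+2): 2 + j8 → |·| = √(2²+8²) = √68 ≈ 8.2462, ∠ = arctan(8/2) ≈ 75.96°
pole (s+8): 8 + j8 → |·| = √(8²+8²) = √128 ≈ 11.314, ∠ = arctan(8/8) ≈ 45.00°
pole at origin: |s| = 8, ∠ = 90.00° (in denominator)
∠H = 6.17° − 210.96° = -204.79° ≡ 155.21° (principal value)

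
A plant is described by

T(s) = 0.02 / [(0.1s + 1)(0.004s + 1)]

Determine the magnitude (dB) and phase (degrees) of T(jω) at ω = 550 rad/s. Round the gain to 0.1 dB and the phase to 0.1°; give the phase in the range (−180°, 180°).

At ω = 550 rad/s:
pole (1 + j550·0.1) = 1 + j55 → |·| ≈ 55.009, ∠ ≈ 88.96°
pole (1 + j550·0.004) = 1 + j2.2 → |·| ≈ 2.4166, ∠ ≈ 65.56°
|T| = 0.02 · 1 / (55.009 · 2.4166) ≈ 0.00015045
Gain = 20 log₁₀(0.00015045) ≈ -76.45 dB
∠T = (0°) − (88.96° + 65.56°) = -154.52°

-76.5 dB, -154.5°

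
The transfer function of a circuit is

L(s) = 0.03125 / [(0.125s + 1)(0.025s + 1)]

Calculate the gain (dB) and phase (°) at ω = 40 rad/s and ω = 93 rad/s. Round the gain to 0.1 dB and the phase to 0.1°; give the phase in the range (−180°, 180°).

At ω = 40 rad/s:
pole (1 + j40·0.125) = 1 + j5 → |·| ≈ 5.099, ∠ ≈ 78.69°
pole (1 + j40·0.025) = 1 + j1 → |·| ≈ 1.4142, ∠ ≈ 45.00°
|L| = 0.03125 · 1 / (5.099 · 1.4142) ≈ 0.0043337
Gain = 20 log₁₀(0.0043337) ≈ -47.26 dB
∠L = (0°) − (78.69° + 45.00°) = -123.69°

At ω = 93 rad/s:
pole (1 + j93·0.125) = 1 + j11.625 → |·| ≈ 11.668, ∠ ≈ 85.08°
pole (1 + j93·0.025) = 1 + j2.325 → |·| ≈ 2.5309, ∠ ≈ 66.73°
|L| = 0.03125 · 1 / (11.668 · 2.5309) ≈ 0.0010582
Gain = 20 log₁₀(0.0010582) ≈ -59.51 dB
∠L = (0°) − (85.08° + 66.73°) = -151.81°

ω = 40: -47.3 dB, -123.7°; ω = 93: -59.5 dB, -151.8°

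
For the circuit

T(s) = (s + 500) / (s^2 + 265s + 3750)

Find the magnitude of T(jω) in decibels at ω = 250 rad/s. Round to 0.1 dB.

Substitute s = j250:
Numerator: (j250) + 500 = 500 + j250
Denominator: (j250)^2 + 265(j250) + 3750 = -58750 + j66250
|N| = √(500² + 250²) ≈ 559.02, ∠N ≈ 26.57°
|D| = √(58750² + 66250²) ≈ 88547, ∠D ≈ 131.57°
|T| = 559.02 / 88547 ≈ 0.0063133
Gain = 20 log₁₀(0.0063133) ≈ -43.99 dB

-44.0 dB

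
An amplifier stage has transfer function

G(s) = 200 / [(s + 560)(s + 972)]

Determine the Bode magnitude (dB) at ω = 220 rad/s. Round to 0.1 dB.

At s = jω = j220:
pole (s+560): 560 + j220 → |·| = √(560²+220²) = √362000 ≈ 601.66, ∠ = arctan(220/560) ≈ 21.45°
pole (s+972): 972 + j220 → |·| = √(972²+220²) = √993184 ≈ 996.59, ∠ = arctan(220/972) ≈ 12.75°
|G| = 200 / 5.9961e+05 ≈ 0.00033355
Gain = 20 log₁₀(0.00033355) ≈ -69.54 dB

-69.5 dB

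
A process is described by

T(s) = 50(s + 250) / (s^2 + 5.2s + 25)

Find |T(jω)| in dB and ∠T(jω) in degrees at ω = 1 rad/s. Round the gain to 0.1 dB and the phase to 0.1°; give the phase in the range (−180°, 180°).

54.1 dB, -12.0°

At s = jω = j1:
zero (s+250): 250 + j1 → |·| = √(250²+1²) = √62501 ≈ 250, ∠ = arctan(1/250) ≈ 0.23°
quadratic: (j1)² + 5.2·j1 + 25 = 24 + j5.2 → |·| ≈ 24.557, ∠ ≈ 12.23°
|T| = 50 · 250 / 24.557 ≈ 509.02
Gain = 20 log₁₀(509.02) ≈ 54.13 dB
∠T = 0.23° − 12.23° = -12.00°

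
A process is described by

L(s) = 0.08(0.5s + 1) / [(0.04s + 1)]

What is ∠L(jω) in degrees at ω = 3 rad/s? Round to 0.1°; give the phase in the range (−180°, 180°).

At ω = 3 rad/s:
zero (1 + j3·0.5) = 1 + j1.5 → |·| ≈ 1.8028, ∠ ≈ 56.31°
pole (1 + j3·0.04) = 1 + j0.12 → |·| ≈ 1.0072, ∠ ≈ 6.84°
∠L = (56.31°) − (6.84°) = 49.47°

49.5°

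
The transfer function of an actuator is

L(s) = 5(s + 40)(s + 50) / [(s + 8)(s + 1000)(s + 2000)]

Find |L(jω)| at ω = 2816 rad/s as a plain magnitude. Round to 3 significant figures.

At s = jω = j2816:
zero (s+40): 40 + j2816 → |·| = √(40²+2816²) = √7931456 ≈ 2816.3, ∠ = arctan(2816/40) ≈ 89.19°
zero (s+50): 50 + j2816 → |·| = √(50²+2816²) = √7932356 ≈ 2816.4, ∠ = arctan(2816/50) ≈ 88.98°
pole (s+8): 8 + j2816 → |·| = √(8²+2816²) = √7929920 ≈ 2816, ∠ = arctan(2816/8) ≈ 89.84°
pole (s+1000): 1000 + j2816 → |·| = √(1000²+2816²) = √8929856 ≈ 2988.3, ∠ = arctan(2816/1000) ≈ 70.45°
pole (s+2000): 2000 + j2816 → |·| = √(2000²+2816²) = √11929856 ≈ 3454, ∠ = arctan(2816/2000) ≈ 54.62°
|L| = 5 · 7.9318e+06 / 2.9066e+10 ≈ 0.0013644

0.00136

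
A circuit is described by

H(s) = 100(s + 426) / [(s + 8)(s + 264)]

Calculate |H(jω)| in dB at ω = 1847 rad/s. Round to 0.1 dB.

-25.2 dB

At s = jω = j1847:
zero (s+426): 426 + j1847 → |·| = √(426²+1847²) = √3592885 ≈ 1895.5, ∠ = arctan(1847/426) ≈ 77.01°
pole (s+8): 8 + j1847 → |·| = √(8²+1847²) = √3411473 ≈ 1847, ∠ = arctan(1847/8) ≈ 89.75°
pole (s+264): 264 + j1847 → |·| = √(264²+1847²) = √3481105 ≈ 1865.8, ∠ = arctan(1847/264) ≈ 81.87°
|H| = 100 · 1895.5 / 3.4461e+06 ≈ 0.055004
Gain = 20 log₁₀(0.055004) ≈ -25.19 dB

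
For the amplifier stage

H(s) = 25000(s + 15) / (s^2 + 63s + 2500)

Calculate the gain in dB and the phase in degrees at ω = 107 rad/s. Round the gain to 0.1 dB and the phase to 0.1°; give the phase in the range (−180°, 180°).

At s = jω = j107:
zero (s+15): 15 + j107 → |·| = √(15²+107²) = √11674 ≈ 108.05, ∠ = arctan(107/15) ≈ 82.02°
quadratic: (j107)² + 63·j107 + 2500 = -8949 + j6741 → |·| ≈ 11204, ∠ ≈ 143.01°
|H| = 25000 · 108.05 / 11204 ≈ 241.1
Gain = 20 log₁₀(241.1) ≈ 47.64 dB
∠H = 82.02° − 143.01° = -60.99°

47.6 dB, -61.0°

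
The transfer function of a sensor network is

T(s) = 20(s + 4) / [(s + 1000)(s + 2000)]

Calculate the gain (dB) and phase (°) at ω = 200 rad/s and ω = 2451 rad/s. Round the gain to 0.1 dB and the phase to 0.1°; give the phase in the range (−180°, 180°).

ω = 200: -54.2 dB, 71.8°; ω = 2451: -44.7 dB, -28.7°

At s = jω = j200:
zero (s+4): 4 + j200 → |·| = √(4²+200²) = √40016 ≈ 200.04, ∠ = arctan(200/4) ≈ 88.85°
pole (s+1000): 1000 + j200 → |·| = √(1000²+200²) = √1040000 ≈ 1019.8, ∠ = arctan(200/1000) ≈ 11.31°
pole (s+2000): 2000 + j200 → |·| = √(2000²+200²) = √4040000 ≈ 2010, ∠ = arctan(200/2000) ≈ 5.71°
|T| = 20 · 200.04 / 2.0498e+06 ≈ 0.0019518
Gain = 20 log₁₀(0.0019518) ≈ -54.19 dB
∠T = 88.85° − 17.02° = 71.83°

At s = jω = j2451:
zero (s+4): 4 + j2451 → |·| = √(4²+2451²) = √6007417 ≈ 2451, ∠ = arctan(2451/4) ≈ 89.91°
pole (s+1000): 1000 + j2451 → |·| = √(1000²+2451²) = √7007401 ≈ 2647.1, ∠ = arctan(2451/1000) ≈ 67.80°
pole (s+2000): 2000 + j2451 → |·| = √(2000²+2451²) = √10007401 ≈ 3163.4, ∠ = arctan(2451/2000) ≈ 50.79°
|T| = 20 · 2451 / 8.3738e+06 ≈ 0.005854
Gain = 20 log₁₀(0.005854) ≈ -44.65 dB
∠T = 89.91° − 118.59° = -28.68°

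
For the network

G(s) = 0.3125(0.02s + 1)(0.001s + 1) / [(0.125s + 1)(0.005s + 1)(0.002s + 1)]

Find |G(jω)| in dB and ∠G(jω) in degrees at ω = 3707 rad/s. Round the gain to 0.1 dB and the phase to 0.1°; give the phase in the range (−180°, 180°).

-57.2 dB, -95.0°

At ω = 3707 rad/s:
zero (1 + j3707·0.02) = 1 + j74.14 → |·| ≈ 74.147, ∠ ≈ 89.23°
zero (1 + j3707·0.001) = 1 + j3.707 → |·| ≈ 3.8395, ∠ ≈ 74.90°
pole (1 + j3707·0.125) = 1 + j463.375 → |·| ≈ 463.38, ∠ ≈ 89.88°
pole (1 + j3707·0.005) = 1 + j18.535 → |·| ≈ 18.562, ∠ ≈ 86.91°
pole (1 + j3707·0.002) = 1 + j7.414 → |·| ≈ 7.4811, ∠ ≈ 82.32°
|G| = 0.3125 · 74.147 · 3.8395 / (463.38 · 18.562 · 7.4811) ≈ 0.0013826
Gain = 20 log₁₀(0.0013826) ≈ -57.19 dB
∠G = (89.23° + 74.90°) − (89.88° + 86.91° + 82.32°) = -94.98°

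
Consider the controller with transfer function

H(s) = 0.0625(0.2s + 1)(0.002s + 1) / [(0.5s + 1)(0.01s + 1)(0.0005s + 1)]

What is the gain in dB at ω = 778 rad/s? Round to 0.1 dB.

At ω = 778 rad/s:
zero (1 + j778·0.2) = 1 + j155.6 → |·| ≈ 155.6, ∠ ≈ 89.63°
zero (1 + j778·0.002) = 1 + j1.556 → |·| ≈ 1.8496, ∠ ≈ 57.27°
pole (1 + j778·0.5) = 1 + j389 → |·| ≈ 389, ∠ ≈ 89.85°
pole (1 + j778·0.01) = 1 + j7.78 → |·| ≈ 7.844, ∠ ≈ 82.68°
pole (1 + j778·0.0005) = 1 + j0.389 → |·| ≈ 1.073, ∠ ≈ 21.26°
|H| = 0.0625 · 155.6 · 1.8496 / (389 · 7.844 · 1.073) ≈ 0.0054939
Gain = 20 log₁₀(0.0054939) ≈ -45.20 dB

-45.2 dB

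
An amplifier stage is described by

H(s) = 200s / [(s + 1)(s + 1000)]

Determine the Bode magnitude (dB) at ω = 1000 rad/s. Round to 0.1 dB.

At s = jω = j1000:
zero at origin: s = j1000 → |·| = 1000, ∠ = 90.00°
pole (s+1): 1 + j1000 → |·| = √(1²+1000²) = √1000001 ≈ 1000, ∠ = arctan(1000/1) ≈ 89.94°
pole (s+1000): 1000 + j1000 → |·| = √(1000²+1000²) = √2000000 ≈ 1414.2, ∠ = arctan(1000/1000) ≈ 45.00°
|H| = 200 · 1000 / 1.4142e+06 ≈ 0.14142
Gain = 20 log₁₀(0.14142) ≈ -16.99 dB

-17.0 dB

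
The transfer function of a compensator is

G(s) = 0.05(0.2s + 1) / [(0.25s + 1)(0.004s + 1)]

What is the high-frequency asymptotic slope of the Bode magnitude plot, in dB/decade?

Each pole contributes −20 dB/decade at high frequency; each zero contributes +20 dB/decade.
Net: 1 zero(s) − 2 pole(s) → -20 dB/decade.

-20 dB/decade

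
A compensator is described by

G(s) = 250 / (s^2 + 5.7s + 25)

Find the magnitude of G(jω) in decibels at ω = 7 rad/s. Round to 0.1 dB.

14.6 dB

At s = jω = j7:
quadratic: (j7)² + 5.7·j7 + 25 = -24 + j39.9 → |·| ≈ 46.562, ∠ ≈ 121.03°
|G| = 250 / 46.562 ≈ 5.3692
Gain = 20 log₁₀(5.3692) ≈ 14.60 dB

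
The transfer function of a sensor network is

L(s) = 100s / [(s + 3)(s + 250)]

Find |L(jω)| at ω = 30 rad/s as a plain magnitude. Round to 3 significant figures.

0.395

At s = jω = j30:
zero at origin: s = j30 → |·| = 30, ∠ = 90.00°
pole (s+3): 3 + j30 → |·| = √(3²+30²) = √909 ≈ 30.15, ∠ = arctan(30/3) ≈ 84.29°
pole (s+250): 250 + j30 → |·| = √(250²+30²) = √63400 ≈ 251.79, ∠ = arctan(30/250) ≈ 6.84°
|L| = 100 · 30 / 7591.5 ≈ 0.39518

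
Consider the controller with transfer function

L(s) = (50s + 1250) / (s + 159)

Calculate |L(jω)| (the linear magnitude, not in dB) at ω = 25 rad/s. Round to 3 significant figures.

Substitute s = j25:
Numerator: 50(j25) + 1250 = 1250 + j1250
Denominator: (j25) + 159 = 159 + j25
|N| = √(1250² + 1250²) ≈ 1767.8, ∠N ≈ 45.00°
|D| = √(159² + 25²) ≈ 160.95, ∠D ≈ 8.94°
|L| = 1767.8 / 160.95 ≈ 10.984

11.0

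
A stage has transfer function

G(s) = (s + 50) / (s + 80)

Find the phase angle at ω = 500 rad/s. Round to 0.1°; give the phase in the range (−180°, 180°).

Substitute s = j500:
Numerator: (j500) + 50 = 50 + j500
Denominator: (j500) + 80 = 80 + j500
|N| = √(50² + 500²) ≈ 502.49, ∠N ≈ 84.29°
|D| = √(80² + 500²) ≈ 506.36, ∠D ≈ 80.91°
∠G = 84.29° − 80.91° = 3.38°

3.4°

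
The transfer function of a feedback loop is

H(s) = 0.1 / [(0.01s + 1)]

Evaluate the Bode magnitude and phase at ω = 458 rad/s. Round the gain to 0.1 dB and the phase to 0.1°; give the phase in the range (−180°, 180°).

-33.4 dB, -77.7°

At ω = 458 rad/s:
pole (1 + j458·0.01) = 1 + j4.58 → |·| ≈ 4.6879, ∠ ≈ 77.68°
|H| = 0.1 · 1 / (4.6879) ≈ 0.021332
Gain = 20 log₁₀(0.021332) ≈ -33.42 dB
∠H = (0°) − (77.68°) = -77.68°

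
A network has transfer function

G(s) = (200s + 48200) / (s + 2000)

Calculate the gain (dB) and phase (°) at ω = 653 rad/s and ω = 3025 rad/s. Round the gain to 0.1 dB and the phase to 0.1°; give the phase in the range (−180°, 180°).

Substitute s = j653:
Numerator: 200(j653) + 48200 = 48200 + j130600
Denominator: (j653) + 2000 = 2000 + j653
|N| = √(48200² + 130600²) ≈ 1.3921e+05, ∠N ≈ 69.74°
|D| = √(2000² + 653²) ≈ 2103.9, ∠D ≈ 18.08°
|G| = 1.3921e+05 / 2103.9 ≈ 66.168
Gain = 20 log₁₀(66.168) ≈ 36.41 dB
∠G = 69.74° − 18.08° = 51.66°

Substitute s = j3025:
Numerator: 200(j3025) + 48200 = 48200 + j605000
Denominator: (j3025) + 2000 = 2000 + j3025
|N| = √(48200² + 605000²) ≈ 6.0692e+05, ∠N ≈ 85.44°
|D| = √(2000² + 3025²) ≈ 3626.4, ∠D ≈ 56.53°
|G| = 6.0692e+05 / 3626.4 ≈ 167.36
Gain = 20 log₁₀(167.36) ≈ 44.47 dB
∠G = 85.44° − 56.53° = 28.91°

ω = 653: 36.4 dB, 51.7°; ω = 3025: 44.5 dB, 28.9°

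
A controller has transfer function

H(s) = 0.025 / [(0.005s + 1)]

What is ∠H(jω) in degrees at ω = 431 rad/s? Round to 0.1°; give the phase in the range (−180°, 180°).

At ω = 431 rad/s:
pole (1 + j431·0.005) = 1 + j2.155 → |·| ≈ 2.3757, ∠ ≈ 65.11°
∠H = (0°) − (65.11°) = -65.11°

-65.1°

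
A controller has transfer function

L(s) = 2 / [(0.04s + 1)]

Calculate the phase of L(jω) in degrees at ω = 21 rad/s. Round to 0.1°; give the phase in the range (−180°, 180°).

-40.0°

At ω = 21 rad/s:
pole (1 + j21·0.04) = 1 + j0.84 → |·| ≈ 1.306, ∠ ≈ 40.03°
∠L = (0°) − (40.03°) = -40.03°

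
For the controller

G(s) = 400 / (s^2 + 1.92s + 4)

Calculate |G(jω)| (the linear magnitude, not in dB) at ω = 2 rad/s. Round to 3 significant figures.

At s = jω = j2:
quadratic: (j2)² + 1.92·j2 + 4 = 0 + j3.84 → |·| ≈ 3.84, ∠ ≈ 90.00°
|G| = 400 / 3.84 ≈ 104.17

104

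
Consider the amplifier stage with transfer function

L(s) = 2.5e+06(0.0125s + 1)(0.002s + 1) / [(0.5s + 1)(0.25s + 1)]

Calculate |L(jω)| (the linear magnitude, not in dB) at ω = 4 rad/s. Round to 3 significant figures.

At ω = 4 rad/s:
zero (1 + j4·0.0125) = 1 + j0.05 → |·| ≈ 1.0012, ∠ ≈ 2.86°
zero (1 + j4·0.002) = 1 + j0.008 → |·| ≈ 1, ∠ ≈ 0.46°
pole (1 + j4·0.5) = 1 + j2 → |·| ≈ 2.2361, ∠ ≈ 63.43°
pole (1 + j4·0.25) = 1 + j1 → |·| ≈ 1.4142, ∠ ≈ 45.00°
|L| = 2.5e+06 · 1.0012 · 1 / (2.2361 · 1.4142) ≈ 7.9151e+05

7.92e+05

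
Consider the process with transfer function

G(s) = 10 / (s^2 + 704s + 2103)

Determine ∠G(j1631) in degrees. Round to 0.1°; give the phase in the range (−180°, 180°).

Substitute s = j1631:
Numerator: 10 = 10 + j0
Denominator: (j1631)^2 + 704(j1631) + 2103 = -2658058 + j1148224
|N| = √(10² + 0²) ≈ 10, ∠N ≈ 0.00°
|D| = √(2658058² + 1148224²) ≈ 2.8955e+06, ∠D ≈ 156.64°
∠G = 0.00° − 156.64° = -156.64°

-156.6°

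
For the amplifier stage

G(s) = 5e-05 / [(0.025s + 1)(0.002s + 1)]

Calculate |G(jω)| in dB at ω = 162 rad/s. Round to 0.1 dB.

At ω = 162 rad/s:
pole (1 + j162·0.025) = 1 + j4.05 → |·| ≈ 4.1716, ∠ ≈ 76.13°
pole (1 + j162·0.002) = 1 + j0.324 → |·| ≈ 1.0512, ∠ ≈ 17.95°
|G| = 5e-05 · 1 / (4.1716 · 1.0512) ≈ 1.1402e-05
Gain = 20 log₁₀(1.1402e-05) ≈ -98.86 dB

-98.9 dB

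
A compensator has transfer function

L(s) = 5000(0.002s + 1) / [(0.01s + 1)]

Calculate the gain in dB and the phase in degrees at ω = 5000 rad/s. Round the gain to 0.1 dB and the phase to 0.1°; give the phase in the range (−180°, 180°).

At ω = 5000 rad/s:
zero (1 + j5000·0.002) = 1 + j10 → |·| ≈ 10.05, ∠ ≈ 84.29°
pole (1 + j5000·0.01) = 1 + j50 → |·| ≈ 50.01, ∠ ≈ 88.85°
|L| = 5000 · 10.05 / (50.01) ≈ 1004.8
Gain = 20 log₁₀(1004.8) ≈ 60.04 dB
∠L = (84.29°) − (88.85°) = -4.56°

60.0 dB, -4.6°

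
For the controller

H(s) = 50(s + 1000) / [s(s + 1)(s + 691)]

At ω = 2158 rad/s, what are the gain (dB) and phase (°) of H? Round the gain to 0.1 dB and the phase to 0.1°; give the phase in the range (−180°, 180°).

-99.0 dB, 172.9°

At s = jω = j2158:
zero (s+1000): 1000 + j2158 → |·| = √(1000²+2158²) = √5656964 ≈ 2378.4, ∠ = arctan(2158/1000) ≈ 65.14°
pole (s+1): 1 + j2158 → |·| = √(1²+2158²) = √4656965 ≈ 2158, ∠ = arctan(2158/1) ≈ 89.97°
pole (s+691): 691 + j2158 → |·| = √(691²+2158²) = √5134445 ≈ 2265.9, ∠ = arctan(2158/691) ≈ 72.24°
pole at origin: |s| = 2158, ∠ = 90.00° (in denominator)
|H| = 50 · 2378.4 / 1.0552e+10 ≈ 1.127e-05
Gain = 20 log₁₀(1.127e-05) ≈ -98.96 dB
∠H = 65.14° − 252.21° = -187.07° ≡ 172.93° (principal value)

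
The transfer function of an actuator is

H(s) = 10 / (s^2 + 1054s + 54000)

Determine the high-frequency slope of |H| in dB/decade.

Each pole contributes −20 dB/decade at high frequency; each zero contributes +20 dB/decade.
Net: 0 zero(s) − 2 pole(s) → -40 dB/decade.

-40 dB/decade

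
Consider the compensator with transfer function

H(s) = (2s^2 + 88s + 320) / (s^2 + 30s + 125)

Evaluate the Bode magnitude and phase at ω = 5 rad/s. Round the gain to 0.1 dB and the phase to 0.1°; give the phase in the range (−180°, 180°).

9.1 dB, 2.2°

Substitute s = j5:
Numerator: 2(j5)^2 + 88(j5) + 320 = 270 + j440
Denominator: (j5)^2 + 30(j5) + 125 = 100 + j150
|N| = √(270² + 440²) ≈ 516.24, ∠N ≈ 58.47°
|D| = √(100² + 150²) ≈ 180.28, ∠D ≈ 56.31°
|H| = 516.24 / 180.28 ≈ 2.8635
Gain = 20 log₁₀(2.8635) ≈ 9.14 dB
∠H = 58.47° − 56.31° = 2.16°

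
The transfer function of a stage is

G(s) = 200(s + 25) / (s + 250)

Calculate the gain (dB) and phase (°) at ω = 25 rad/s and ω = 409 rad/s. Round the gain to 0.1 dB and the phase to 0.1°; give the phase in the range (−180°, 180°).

At s = jω = j25:
zero (s+25): 25 + j25 → |·| = √(25²+25²) = √1250 ≈ 35.355, ∠ = arctan(25/25) ≈ 45.00°
pole (s+250): 250 + j25 → |·| = √(250²+25²) = √63125 ≈ 251.25, ∠ = arctan(25/250) ≈ 5.71°
|G| = 200 · 35.355 / 251.25 ≈ 28.143
Gain = 20 log₁₀(28.143) ≈ 28.99 dB
∠G = 45.00° − 5.71° = 39.29°

At s = jω = j409:
zero (s+25): 25 + j409 → |·| = √(25²+409²) = √167906 ≈ 409.76, ∠ = arctan(409/25) ≈ 86.50°
pole (s+250): 250 + j409 → |·| = √(250²+409²) = √229781 ≈ 479.35, ∠ = arctan(409/250) ≈ 58.56°
|G| = 200 · 409.76 / 479.35 ≈ 170.96
Gain = 20 log₁₀(170.96) ≈ 44.66 dB
∠G = 86.50° − 58.56° = 27.94°

ω = 25: 29.0 dB, 39.3°; ω = 409: 44.7 dB, 27.9°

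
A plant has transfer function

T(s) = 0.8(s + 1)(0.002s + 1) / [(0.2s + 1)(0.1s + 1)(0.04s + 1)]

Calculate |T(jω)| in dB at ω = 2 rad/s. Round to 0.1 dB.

At ω = 2 rad/s:
zero (1 + j2·1) = 1 + j2 → |·| ≈ 2.2361, ∠ ≈ 63.43°
zero (1 + j2·0.002) = 1 + j0.004 → |·| ≈ 1, ∠ ≈ 0.23°
pole (1 + j2·0.2) = 1 + j0.4 → |·| ≈ 1.077, ∠ ≈ 21.80°
pole (1 + j2·0.1) = 1 + j0.2 → |·| ≈ 1.0198, ∠ ≈ 11.31°
pole (1 + j2·0.04) = 1 + j0.08 → |·| ≈ 1.0032, ∠ ≈ 4.57°
|T| = 0.8 · 2.2361 · 1 / (1.077 · 1.0198 · 1.0032) ≈ 1.6235
Gain = 20 log₁₀(1.6235) ≈ 4.21 dB

4.2 dB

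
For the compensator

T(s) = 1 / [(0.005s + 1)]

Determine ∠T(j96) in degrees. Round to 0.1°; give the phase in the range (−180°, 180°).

At ω = 96 rad/s:
pole (1 + j96·0.005) = 1 + j0.48 → |·| ≈ 1.1092, ∠ ≈ 25.64°
∠T = (0°) − (25.64°) = -25.64°

-25.6°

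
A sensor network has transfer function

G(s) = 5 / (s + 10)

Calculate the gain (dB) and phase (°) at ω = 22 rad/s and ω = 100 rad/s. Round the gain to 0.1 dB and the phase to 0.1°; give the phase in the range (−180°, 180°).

Substitute s = j22:
Numerator: 5 = 5 + j0
Denominator: (j22) + 10 = 10 + j22
|N| = √(5² + 0²) ≈ 5, ∠N ≈ 0.00°
|D| = √(10² + 22²) ≈ 24.166, ∠D ≈ 65.56°
|G| = 5 / 24.166 ≈ 0.2069
Gain = 20 log₁₀(0.2069) ≈ -13.68 dB
∠G = 0.00° − 65.56° = -65.56°

Substitute s = j100:
Numerator: 5 = 5 + j0
Denominator: (j100) + 10 = 10 + j100
|N| = √(5² + 0²) ≈ 5, ∠N ≈ 0.00°
|D| = √(10² + 100²) ≈ 100.5, ∠D ≈ 84.29°
|G| = 5 / 100.5 ≈ 0.049751
Gain = 20 log₁₀(0.049751) ≈ -26.06 dB
∠G = 0.00° − 84.29° = -84.29°

ω = 22: -13.7 dB, -65.6°; ω = 100: -26.1 dB, -84.3°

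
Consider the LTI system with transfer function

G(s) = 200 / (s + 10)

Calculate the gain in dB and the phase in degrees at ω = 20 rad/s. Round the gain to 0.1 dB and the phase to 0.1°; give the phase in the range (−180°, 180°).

19.0 dB, -63.4°

Substitute s = j20:
Numerator: 200 = 200 + j0
Denominator: (j20) + 10 = 10 + j20
|N| = √(200² + 0²) ≈ 200, ∠N ≈ 0.00°
|D| = √(10² + 20²) ≈ 22.361, ∠D ≈ 63.43°
|G| = 200 / 22.361 ≈ 8.9441
Gain = 20 log₁₀(8.9441) ≈ 19.03 dB
∠G = 0.00° − 63.43° = -63.43°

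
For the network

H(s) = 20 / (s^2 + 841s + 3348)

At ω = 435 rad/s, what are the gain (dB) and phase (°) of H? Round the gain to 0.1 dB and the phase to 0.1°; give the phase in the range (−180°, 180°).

-86.2 dB, -116.9°

Substitute s = j435:
Numerator: 20 = 20 + j0
Denominator: (j435)^2 + 841(j435) + 3348 = -185877 + j365835
|N| = √(20² + 0²) ≈ 20, ∠N ≈ 0.00°
|D| = √(185877² + 365835²) ≈ 4.1035e+05, ∠D ≈ 116.93°
|H| = 20 / 4.1035e+05 ≈ 4.8739e-05
Gain = 20 log₁₀(4.8739e-05) ≈ -86.24 dB
∠H = 0.00° − 116.93° = -116.93°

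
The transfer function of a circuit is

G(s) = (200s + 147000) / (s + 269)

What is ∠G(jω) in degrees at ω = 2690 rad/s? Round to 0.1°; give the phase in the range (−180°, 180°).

Substitute s = j2690:
Numerator: 200(j2690) + 147000 = 147000 + j538000
Denominator: (j2690) + 269 = 269 + j2690
|N| = √(147000² + 538000²) ≈ 5.5772e+05, ∠N ≈ 74.72°
|D| = √(269² + 2690²) ≈ 2703.4, ∠D ≈ 84.29°
∠G = 74.72° − 84.29° = -9.57°

-9.6°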